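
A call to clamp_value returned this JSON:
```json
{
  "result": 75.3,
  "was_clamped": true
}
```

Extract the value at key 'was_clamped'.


true


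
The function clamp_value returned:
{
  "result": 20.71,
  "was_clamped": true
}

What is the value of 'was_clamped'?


true


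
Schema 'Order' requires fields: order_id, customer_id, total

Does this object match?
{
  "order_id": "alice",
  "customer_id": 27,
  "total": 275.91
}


Checking required fields... All present.
Valid - all required fields present


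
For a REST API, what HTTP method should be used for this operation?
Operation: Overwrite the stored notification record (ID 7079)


GET = read, POST = create, PUT = update/replace, DELETE = remove
This operation is an update/replace.
PUT


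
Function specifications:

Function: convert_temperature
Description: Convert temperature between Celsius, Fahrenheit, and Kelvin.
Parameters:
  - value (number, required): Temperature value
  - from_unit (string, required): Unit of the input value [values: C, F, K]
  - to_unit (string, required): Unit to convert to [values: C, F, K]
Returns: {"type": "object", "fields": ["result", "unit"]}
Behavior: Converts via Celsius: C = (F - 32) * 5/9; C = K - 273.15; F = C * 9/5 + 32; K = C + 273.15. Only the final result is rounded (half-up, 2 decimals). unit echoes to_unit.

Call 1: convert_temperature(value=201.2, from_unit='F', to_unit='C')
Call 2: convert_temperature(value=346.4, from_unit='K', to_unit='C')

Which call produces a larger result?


Call 1:
  To C: (201.2 - 32) * 5/9 = 94
  Target is C: 94
  Round to 2 decimals: 94.0
  -> 94.0 C
Call 2:
  To C: 346.4 - 273.15 = 73.25
  Target is C: 73.25
  Round to 2 decimals: 73.25
  -> 73.25 C
Call 1 (94.0 C)


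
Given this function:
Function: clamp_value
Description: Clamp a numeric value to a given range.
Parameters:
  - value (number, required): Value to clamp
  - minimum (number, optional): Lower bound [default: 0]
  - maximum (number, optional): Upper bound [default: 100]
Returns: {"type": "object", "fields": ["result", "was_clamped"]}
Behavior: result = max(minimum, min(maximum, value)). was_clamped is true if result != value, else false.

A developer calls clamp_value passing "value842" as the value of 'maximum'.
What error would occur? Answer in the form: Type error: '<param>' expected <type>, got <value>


Spec: 'maximum' is declared as number; "value842" is a string.
Type error: 'maximum' expected number, got "value842"


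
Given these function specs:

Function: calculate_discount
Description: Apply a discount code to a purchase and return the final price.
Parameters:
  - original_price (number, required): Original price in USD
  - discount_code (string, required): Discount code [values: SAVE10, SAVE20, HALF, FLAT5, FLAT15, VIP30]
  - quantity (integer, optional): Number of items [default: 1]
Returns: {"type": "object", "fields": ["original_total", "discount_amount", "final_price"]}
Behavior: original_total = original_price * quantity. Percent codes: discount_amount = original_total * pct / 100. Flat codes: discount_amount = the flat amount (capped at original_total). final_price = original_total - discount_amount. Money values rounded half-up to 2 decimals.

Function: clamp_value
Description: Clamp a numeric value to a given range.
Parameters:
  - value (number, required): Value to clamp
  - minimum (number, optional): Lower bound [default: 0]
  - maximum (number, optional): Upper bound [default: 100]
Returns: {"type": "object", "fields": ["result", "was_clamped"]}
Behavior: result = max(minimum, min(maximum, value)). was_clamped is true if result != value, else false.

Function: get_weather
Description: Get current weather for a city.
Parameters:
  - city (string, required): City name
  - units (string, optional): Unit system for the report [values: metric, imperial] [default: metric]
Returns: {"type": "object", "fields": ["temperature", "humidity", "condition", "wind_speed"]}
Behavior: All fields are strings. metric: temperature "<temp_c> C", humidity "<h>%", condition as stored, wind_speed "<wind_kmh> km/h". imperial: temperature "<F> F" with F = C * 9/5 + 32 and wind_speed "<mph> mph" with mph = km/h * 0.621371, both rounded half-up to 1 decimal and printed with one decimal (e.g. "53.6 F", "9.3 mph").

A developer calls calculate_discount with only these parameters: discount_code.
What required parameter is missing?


Required parameters: original_price, discount_code
Provided: discount_code
Missing: original_price
original_price


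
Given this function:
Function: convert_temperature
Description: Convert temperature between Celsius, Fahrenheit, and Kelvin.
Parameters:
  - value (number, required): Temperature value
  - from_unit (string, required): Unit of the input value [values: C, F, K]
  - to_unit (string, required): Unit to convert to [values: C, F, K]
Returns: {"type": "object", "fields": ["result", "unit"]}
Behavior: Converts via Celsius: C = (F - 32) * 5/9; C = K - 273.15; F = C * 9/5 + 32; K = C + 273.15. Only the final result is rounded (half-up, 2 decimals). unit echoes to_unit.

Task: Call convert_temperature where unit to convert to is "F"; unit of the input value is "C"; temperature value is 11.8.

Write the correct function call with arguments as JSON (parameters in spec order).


Mapping each described value to its parameter name:
  'Unit to convert to' -> to_unit = "F"
  'Unit of the input value' -> from_unit = "C"
  'Temperature value' -> value = 11.8
convert_temperature({"value": 11.8, "from_unit": "C", "to_unit": "F"})


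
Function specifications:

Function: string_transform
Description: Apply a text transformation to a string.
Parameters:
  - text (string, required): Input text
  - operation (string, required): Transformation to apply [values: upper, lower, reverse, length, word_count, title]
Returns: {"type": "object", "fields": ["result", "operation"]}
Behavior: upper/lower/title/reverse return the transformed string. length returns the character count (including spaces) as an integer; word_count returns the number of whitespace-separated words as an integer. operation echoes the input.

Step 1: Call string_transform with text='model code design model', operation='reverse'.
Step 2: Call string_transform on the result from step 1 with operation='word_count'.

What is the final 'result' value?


Step 1: string_transform(text='model code design model', operation='reverse')
  -> result = 'ledom ngised edoc ledom'
Step 2: string_transform(text='ledom ngised edoc ledom', operation='word_count')
  words: ledom, ngised, edoc, ledom -> 4
  -> result = 4
4


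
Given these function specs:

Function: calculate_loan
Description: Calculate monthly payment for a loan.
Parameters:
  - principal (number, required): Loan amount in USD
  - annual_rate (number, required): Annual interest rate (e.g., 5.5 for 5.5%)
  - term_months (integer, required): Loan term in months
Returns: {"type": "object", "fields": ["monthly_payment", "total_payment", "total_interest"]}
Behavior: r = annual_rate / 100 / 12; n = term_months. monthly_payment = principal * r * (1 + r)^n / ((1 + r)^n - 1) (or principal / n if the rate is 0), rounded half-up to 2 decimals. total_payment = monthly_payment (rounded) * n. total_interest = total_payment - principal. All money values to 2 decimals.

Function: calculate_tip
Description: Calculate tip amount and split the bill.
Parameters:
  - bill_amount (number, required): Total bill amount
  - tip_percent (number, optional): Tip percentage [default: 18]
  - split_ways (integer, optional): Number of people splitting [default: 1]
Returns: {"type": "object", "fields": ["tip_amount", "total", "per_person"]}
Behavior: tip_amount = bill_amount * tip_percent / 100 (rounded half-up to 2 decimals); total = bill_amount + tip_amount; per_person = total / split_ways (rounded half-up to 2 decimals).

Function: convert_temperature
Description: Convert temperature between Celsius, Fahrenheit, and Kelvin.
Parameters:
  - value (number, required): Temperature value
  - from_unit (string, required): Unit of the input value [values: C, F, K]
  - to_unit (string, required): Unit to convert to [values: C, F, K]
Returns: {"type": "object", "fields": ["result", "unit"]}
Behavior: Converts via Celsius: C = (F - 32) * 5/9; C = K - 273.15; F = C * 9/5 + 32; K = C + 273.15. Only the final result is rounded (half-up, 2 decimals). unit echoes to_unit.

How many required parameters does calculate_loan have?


Parameters of calculate_loan: principal (required), annual_rate (required), term_months (required)
Required count:
3


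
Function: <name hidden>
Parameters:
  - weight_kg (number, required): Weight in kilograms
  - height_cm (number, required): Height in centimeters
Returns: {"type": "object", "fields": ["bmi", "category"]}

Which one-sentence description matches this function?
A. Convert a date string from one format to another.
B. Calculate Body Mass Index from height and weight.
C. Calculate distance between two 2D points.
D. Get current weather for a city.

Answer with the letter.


Parameters weight_kg, height_cm and return ["bmi", "category"] fit: Calculate Body Mass Index from height and weight.
B


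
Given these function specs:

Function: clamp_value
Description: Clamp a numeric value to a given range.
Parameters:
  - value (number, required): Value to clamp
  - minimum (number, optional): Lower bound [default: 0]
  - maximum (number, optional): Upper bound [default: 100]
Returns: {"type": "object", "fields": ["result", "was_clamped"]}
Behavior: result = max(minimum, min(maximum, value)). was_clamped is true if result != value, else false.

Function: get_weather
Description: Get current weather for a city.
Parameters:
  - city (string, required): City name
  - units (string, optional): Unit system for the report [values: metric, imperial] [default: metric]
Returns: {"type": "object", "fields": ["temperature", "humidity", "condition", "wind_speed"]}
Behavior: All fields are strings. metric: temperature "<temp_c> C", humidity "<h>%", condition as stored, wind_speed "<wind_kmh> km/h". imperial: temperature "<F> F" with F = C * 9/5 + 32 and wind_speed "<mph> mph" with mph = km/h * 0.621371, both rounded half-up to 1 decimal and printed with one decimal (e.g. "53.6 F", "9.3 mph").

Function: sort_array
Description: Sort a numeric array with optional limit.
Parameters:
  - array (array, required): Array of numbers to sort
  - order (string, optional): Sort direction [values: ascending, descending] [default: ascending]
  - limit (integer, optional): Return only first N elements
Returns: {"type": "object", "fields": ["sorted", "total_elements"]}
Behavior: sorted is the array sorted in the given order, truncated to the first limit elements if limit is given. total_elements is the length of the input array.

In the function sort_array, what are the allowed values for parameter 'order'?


The sort_array spec declares:
  - order (string, optional): Sort direction [values: ascending, descending] [default: ascending]
Allowed values:
ascending, descending


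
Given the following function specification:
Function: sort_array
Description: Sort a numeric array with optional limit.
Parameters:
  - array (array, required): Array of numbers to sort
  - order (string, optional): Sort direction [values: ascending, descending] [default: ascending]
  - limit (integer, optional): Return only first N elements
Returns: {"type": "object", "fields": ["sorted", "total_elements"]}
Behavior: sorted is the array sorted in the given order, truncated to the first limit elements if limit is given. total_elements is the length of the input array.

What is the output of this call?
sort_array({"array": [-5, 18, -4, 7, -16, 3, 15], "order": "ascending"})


sorted ascending: [-16, -5, -4, 3, 7, 15, 18]
total_elements = len(input) = 7
Output:
{"sorted": [-16, -5, -4, 3, 7, 15, 18], "total_elements": 7}


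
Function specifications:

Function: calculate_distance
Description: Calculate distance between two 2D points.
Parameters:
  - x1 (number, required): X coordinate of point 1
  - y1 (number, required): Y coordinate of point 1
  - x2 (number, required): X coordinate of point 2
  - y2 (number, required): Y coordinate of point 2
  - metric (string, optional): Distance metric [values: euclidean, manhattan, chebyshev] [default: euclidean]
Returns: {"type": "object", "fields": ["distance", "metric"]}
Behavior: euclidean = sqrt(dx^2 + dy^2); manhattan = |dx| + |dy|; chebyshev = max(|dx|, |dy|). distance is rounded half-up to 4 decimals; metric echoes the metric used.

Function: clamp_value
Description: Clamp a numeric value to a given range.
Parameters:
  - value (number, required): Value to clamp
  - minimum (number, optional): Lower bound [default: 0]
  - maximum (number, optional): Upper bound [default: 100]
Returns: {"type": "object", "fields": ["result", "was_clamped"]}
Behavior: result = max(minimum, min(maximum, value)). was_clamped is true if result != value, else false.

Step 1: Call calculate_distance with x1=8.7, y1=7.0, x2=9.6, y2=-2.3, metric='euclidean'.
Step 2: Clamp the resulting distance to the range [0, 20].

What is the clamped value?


Step 1: calculate_distance (euclidean)
  |dx| = |9.6 - 8.7| = 0.9; |dy| = |-2.3 - 7| = 9.3
  euclidean: sqrt(0.9^2 + 9.3^2) = sqrt(87.3) = 9.343447
  Round to 4 decimals: 9.3434
  -> distance = 9.3434
Step 2: clamp_value(value=9.3434, minimum=0, maximum=20)
  result = max(0, min(20, 9.3434)) = max(0, 9.3434) = 9.3434
  was_clamped = (9.3434 != 9.3434) = false
  -> result = 9.3434
9.3434


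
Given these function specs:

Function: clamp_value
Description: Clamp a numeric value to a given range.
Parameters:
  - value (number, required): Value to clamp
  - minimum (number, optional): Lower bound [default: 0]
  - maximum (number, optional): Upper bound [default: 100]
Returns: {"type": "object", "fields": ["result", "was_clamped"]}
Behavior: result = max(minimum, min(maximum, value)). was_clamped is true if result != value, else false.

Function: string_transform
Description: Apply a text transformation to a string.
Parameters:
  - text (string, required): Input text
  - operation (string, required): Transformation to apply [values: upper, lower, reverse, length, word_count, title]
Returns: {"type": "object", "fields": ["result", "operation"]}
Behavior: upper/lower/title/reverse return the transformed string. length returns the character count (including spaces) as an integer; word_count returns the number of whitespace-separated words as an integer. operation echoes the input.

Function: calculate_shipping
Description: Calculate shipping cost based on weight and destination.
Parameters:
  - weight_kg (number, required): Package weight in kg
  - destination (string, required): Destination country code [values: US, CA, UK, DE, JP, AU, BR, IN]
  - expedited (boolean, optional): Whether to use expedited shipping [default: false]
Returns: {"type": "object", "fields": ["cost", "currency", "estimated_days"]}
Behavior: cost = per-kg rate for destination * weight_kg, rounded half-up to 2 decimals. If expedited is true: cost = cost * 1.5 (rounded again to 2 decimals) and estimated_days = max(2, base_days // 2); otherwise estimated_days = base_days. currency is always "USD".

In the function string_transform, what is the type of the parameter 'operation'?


The string_transform spec declares:
  - operation (string, required): Transformation to apply [values: upper, lower, reverse, length, word_count, title]
Type:
string


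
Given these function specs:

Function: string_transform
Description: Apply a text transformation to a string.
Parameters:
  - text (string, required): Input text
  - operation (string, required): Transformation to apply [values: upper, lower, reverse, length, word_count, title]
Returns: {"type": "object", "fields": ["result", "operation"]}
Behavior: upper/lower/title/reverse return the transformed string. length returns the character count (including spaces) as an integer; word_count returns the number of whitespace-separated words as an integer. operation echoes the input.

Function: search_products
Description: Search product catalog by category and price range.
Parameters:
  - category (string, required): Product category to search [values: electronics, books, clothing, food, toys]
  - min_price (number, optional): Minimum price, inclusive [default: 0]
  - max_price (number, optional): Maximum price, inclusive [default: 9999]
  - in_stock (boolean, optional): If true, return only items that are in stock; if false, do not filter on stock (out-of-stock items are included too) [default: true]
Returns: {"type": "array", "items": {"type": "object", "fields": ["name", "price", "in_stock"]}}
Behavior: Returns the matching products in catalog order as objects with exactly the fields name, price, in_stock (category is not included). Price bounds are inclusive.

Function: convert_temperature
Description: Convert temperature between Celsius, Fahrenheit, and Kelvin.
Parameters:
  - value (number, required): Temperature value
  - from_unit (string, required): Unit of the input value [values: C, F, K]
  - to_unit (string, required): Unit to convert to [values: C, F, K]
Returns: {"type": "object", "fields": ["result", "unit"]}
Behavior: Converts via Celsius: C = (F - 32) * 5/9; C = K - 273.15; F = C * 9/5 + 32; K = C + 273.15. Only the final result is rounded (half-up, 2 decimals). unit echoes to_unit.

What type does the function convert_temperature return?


The convert_temperature spec declares Returns: {"type": "object", "fields": ["result", "unit"]}
Type:
object


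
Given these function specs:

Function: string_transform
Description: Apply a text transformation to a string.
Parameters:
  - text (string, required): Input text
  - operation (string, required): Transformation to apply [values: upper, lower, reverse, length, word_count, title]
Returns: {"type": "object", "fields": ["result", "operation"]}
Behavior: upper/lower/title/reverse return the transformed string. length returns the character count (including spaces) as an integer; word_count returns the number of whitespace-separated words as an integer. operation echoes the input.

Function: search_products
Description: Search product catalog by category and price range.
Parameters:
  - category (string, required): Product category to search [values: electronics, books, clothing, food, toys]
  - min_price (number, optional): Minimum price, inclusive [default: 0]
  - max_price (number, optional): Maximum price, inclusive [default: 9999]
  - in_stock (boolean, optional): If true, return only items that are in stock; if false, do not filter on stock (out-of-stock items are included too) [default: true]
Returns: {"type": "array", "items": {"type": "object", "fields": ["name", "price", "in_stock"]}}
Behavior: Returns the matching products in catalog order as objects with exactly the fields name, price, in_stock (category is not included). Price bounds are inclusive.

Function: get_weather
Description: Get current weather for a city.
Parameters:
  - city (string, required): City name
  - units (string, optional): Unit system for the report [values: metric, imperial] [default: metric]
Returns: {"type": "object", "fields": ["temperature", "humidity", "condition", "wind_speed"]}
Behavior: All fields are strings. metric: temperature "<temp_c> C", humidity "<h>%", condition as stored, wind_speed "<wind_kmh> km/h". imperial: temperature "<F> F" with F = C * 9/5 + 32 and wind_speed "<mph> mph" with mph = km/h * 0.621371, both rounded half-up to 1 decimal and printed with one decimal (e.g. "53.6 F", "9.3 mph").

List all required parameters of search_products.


Parameters of search_products and their required/optional flag:
  category: required
  min_price: optional
  max_price: optional
  in_stock: optional
category


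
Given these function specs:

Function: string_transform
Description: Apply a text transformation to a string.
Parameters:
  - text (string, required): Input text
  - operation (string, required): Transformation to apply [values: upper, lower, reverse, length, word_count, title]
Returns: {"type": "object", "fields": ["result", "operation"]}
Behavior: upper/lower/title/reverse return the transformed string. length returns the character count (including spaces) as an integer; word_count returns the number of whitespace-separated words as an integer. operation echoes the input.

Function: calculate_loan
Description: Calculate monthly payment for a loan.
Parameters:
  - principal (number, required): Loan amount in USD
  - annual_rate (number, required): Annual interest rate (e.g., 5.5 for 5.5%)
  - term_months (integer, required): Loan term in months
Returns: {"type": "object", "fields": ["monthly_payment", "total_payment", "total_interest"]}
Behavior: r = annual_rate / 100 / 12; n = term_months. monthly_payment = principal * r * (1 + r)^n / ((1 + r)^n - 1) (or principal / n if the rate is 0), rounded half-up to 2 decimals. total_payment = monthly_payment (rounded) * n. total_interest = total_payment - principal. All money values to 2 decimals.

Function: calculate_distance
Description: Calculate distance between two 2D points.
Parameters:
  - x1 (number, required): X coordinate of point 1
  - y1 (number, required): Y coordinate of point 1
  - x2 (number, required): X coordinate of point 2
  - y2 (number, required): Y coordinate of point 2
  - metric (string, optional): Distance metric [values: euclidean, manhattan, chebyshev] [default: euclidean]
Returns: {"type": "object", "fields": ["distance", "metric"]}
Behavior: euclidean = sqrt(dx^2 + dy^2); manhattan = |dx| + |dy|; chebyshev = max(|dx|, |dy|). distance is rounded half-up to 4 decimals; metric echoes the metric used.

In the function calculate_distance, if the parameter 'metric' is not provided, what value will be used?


The calculate_distance spec declares:
  - metric (string, optional): Distance metric [values: euclidean, manhattan, chebyshev] [default: euclidean]
Default:
euclidean


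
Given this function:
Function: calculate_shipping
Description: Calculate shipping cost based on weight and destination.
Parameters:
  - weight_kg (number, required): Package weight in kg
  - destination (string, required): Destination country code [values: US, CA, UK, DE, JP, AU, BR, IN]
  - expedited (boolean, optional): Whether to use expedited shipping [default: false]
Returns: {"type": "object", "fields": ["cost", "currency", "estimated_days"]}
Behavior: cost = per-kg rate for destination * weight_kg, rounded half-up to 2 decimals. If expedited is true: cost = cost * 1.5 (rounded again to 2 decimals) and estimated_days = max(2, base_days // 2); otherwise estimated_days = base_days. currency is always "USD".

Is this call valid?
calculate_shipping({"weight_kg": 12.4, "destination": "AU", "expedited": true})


Checking all required parameters present and types match... All valid.
Valid


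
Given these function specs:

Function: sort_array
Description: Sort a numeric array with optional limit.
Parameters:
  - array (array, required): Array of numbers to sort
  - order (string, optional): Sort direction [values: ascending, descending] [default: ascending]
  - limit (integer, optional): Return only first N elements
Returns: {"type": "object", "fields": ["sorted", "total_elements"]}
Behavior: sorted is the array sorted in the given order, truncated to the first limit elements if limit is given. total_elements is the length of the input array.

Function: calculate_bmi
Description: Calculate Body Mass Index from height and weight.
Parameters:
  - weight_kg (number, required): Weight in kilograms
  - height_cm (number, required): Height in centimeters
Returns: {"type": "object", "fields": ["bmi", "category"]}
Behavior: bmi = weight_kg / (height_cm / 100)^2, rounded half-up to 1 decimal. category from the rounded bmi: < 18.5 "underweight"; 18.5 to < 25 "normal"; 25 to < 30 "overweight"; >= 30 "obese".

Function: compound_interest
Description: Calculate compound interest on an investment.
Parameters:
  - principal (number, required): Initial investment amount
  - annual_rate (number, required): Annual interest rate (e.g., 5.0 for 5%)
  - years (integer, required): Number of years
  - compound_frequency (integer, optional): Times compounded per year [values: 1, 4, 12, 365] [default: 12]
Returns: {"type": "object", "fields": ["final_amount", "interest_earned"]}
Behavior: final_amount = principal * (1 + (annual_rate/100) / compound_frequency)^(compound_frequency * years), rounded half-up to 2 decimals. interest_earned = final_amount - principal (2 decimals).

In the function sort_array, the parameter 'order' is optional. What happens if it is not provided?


The sort_array spec declares:
  - order (string, optional): Sort direction [values: ascending, descending] [default: ascending]
It defaults to ascending


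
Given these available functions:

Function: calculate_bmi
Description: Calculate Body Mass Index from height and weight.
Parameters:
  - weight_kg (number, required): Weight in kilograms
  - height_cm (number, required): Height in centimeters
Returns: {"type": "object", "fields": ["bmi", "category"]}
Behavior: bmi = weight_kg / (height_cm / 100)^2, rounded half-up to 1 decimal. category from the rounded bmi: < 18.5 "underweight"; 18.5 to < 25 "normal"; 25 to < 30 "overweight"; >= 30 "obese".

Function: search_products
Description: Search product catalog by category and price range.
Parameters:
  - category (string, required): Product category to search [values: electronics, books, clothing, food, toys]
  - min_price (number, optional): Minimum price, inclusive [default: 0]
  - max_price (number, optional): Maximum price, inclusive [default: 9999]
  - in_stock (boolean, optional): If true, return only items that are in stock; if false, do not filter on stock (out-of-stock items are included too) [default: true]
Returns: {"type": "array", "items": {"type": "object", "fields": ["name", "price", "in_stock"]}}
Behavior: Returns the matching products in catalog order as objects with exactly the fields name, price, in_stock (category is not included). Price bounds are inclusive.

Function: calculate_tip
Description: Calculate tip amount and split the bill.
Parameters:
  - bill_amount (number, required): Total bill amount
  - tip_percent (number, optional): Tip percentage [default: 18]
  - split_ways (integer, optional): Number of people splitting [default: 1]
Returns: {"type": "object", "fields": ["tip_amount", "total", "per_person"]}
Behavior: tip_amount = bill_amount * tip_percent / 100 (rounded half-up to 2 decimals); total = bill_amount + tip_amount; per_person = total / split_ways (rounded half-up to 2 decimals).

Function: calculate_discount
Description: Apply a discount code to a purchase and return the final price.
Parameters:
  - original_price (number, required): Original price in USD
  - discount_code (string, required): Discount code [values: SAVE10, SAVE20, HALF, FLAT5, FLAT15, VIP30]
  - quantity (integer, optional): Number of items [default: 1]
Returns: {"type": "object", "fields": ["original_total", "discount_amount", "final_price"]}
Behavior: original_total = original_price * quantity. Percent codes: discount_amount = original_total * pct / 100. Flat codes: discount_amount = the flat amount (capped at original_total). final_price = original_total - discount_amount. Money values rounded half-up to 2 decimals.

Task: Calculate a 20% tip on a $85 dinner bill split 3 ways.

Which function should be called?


The task needs a function whose description is: Calculate tip amount and split the bill.
calculate_tip


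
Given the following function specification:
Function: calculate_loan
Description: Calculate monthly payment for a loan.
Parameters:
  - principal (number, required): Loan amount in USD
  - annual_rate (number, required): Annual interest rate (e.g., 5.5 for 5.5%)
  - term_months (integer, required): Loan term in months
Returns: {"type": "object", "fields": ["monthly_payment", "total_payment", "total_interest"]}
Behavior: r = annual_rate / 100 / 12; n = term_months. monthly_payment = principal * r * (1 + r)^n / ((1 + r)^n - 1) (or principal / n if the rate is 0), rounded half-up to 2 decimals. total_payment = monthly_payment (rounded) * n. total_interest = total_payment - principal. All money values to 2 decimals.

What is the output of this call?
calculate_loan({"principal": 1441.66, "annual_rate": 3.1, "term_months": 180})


r = 3.1 / 100 / 12 = 0.002583333333 (keep full precision)
(1 + r)^180 = 1.59105992
monthly_payment = 1441.66 * 0.002583333333 * 1.59105992 / (1.59105992 - 1) = 10.025322 -> 10.03
total_payment = 10.03 * 180 = 1805.40
total_interest = 1805.40 - 1441.66 = 363.74
Output:
{"monthly_payment": 10.03, "total_payment": 1805.4, "total_interest": 363.74}


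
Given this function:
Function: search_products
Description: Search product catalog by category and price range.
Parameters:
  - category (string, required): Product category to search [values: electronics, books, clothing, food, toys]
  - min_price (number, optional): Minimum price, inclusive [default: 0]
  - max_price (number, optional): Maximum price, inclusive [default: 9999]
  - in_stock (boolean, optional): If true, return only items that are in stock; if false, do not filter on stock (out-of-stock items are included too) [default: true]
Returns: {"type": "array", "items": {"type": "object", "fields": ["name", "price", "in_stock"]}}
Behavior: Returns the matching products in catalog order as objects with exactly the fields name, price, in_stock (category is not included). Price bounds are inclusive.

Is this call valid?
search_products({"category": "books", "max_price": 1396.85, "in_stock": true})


Checking all required parameters present and types match... All valid.
Valid


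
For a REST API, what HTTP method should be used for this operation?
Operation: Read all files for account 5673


GET = read, POST = create, PUT = update/replace, DELETE = remove
This operation is a read.
GET


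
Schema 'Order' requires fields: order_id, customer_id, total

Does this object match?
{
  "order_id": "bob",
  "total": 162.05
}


Checking required fields...
Missing: customer_id
Invalid - missing required field 'customer_id'


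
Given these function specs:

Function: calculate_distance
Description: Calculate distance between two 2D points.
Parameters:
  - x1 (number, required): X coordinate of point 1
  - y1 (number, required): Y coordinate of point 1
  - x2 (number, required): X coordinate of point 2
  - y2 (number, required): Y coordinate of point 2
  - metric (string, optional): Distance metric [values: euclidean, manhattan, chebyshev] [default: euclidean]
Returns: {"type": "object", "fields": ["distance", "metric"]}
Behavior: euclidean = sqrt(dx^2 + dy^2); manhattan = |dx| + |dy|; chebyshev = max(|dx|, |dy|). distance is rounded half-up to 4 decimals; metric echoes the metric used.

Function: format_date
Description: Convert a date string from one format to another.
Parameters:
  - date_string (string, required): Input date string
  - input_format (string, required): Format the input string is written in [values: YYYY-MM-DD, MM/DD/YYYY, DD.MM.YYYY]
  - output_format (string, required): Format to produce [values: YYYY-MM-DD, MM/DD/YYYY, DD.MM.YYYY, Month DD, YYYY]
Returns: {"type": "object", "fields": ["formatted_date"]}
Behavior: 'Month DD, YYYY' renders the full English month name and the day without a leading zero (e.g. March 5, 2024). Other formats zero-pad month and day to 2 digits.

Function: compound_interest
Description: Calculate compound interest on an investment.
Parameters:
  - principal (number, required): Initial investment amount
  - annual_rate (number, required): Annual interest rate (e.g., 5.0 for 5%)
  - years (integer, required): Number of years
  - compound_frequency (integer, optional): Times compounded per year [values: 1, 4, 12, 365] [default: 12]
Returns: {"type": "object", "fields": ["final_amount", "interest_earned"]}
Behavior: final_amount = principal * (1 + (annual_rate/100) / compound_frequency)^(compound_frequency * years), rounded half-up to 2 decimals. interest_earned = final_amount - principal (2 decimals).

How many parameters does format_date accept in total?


Parameters of format_date: date_string (required), input_format (required), output_format (required)
Total:
3


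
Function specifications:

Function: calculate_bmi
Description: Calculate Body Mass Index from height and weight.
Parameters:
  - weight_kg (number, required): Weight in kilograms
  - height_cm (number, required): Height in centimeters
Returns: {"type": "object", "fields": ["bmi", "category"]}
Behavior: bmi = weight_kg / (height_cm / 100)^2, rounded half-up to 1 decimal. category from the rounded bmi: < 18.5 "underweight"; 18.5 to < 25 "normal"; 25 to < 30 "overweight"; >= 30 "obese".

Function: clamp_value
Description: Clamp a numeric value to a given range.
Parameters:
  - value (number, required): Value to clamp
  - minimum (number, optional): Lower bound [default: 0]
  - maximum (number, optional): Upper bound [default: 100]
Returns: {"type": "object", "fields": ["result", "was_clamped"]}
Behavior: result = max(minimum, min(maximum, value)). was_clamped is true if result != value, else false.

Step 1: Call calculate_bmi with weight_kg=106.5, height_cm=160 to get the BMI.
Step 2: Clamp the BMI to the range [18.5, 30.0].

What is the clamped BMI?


Step 1: calculate_bmi(weight_kg=106.5, height_cm=160)
  height_m = 160 / 100 = 1.6
  bmi = 106.5 / 1.6^2 = 106.5 / 2.56 = 41.601563 -> 41.6
  41.6 >= 30 -> obese
  -> bmi = 41.6
Step 2: clamp_value(value=41.6, minimum=18.5, maximum=30.0)
  result = max(18.5, min(30.0, 41.6)) = max(18.5, 30.0) = 30.0
  was_clamped = (30.0 != 41.6) = true
  -> result = 30.0
30.0


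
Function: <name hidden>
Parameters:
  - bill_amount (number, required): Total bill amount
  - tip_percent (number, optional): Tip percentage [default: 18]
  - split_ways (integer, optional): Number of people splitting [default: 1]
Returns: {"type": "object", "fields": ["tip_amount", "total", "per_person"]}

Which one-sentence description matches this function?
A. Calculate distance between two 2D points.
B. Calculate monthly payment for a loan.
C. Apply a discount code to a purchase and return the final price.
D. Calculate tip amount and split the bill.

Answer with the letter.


Parameters bill_amount, tip_percent, split_ways and return ["tip_amount", "total", "per_person"] fit: Calculate tip amount and split the bill.
D


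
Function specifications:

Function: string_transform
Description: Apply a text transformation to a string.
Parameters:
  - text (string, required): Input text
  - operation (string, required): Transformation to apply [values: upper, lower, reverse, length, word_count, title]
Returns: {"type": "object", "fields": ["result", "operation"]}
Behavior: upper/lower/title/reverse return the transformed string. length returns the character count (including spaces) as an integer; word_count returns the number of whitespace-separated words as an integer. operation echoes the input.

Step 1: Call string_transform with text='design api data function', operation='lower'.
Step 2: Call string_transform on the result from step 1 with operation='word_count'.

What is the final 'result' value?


Step 1: string_transform(text='design api data function', operation='lower')
  -> result = 'design api data function'
Step 2: string_transform(text='design api data function', operation='word_count')
  words: design, api, data, function -> 4
  -> result = 4
4


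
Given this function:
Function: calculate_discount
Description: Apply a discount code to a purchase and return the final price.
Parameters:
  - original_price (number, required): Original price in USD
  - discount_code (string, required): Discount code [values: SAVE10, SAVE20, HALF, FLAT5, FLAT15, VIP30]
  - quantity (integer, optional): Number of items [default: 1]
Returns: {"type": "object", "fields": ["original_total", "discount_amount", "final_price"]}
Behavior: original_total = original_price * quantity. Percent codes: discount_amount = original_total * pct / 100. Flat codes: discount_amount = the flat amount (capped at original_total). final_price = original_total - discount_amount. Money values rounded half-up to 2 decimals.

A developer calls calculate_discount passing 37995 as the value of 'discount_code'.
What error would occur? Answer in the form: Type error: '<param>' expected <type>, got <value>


Spec: 'discount_code' is declared as string; 37995 is an integer.
Type error: 'discount_code' expected string, got 37995


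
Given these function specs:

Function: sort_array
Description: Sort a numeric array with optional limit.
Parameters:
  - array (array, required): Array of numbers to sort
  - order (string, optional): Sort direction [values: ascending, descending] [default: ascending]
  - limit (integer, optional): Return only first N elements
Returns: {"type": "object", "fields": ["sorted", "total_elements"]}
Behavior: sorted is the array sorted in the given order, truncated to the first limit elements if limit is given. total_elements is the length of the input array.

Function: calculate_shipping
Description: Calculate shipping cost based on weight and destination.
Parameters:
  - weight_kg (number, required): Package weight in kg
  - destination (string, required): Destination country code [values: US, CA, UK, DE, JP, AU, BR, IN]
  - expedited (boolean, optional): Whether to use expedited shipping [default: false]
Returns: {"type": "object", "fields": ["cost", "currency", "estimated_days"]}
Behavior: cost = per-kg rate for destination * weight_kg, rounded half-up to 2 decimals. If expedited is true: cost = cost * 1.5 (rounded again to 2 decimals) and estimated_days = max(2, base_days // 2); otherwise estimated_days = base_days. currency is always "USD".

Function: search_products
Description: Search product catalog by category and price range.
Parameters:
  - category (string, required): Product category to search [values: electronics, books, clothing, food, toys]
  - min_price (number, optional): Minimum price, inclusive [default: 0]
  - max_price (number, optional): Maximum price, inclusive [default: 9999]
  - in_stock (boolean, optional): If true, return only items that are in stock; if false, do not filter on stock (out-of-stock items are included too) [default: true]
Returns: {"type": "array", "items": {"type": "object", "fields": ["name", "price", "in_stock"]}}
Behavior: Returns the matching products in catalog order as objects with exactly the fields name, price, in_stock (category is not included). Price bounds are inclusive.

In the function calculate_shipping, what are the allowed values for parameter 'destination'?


The calculate_shipping spec declares:
  - destination (string, required): Destination country code [values: US, CA, UK, DE, JP, AU, BR, IN]
Allowed values:
US, CA, UK, DE, JP, AU, BR, IN


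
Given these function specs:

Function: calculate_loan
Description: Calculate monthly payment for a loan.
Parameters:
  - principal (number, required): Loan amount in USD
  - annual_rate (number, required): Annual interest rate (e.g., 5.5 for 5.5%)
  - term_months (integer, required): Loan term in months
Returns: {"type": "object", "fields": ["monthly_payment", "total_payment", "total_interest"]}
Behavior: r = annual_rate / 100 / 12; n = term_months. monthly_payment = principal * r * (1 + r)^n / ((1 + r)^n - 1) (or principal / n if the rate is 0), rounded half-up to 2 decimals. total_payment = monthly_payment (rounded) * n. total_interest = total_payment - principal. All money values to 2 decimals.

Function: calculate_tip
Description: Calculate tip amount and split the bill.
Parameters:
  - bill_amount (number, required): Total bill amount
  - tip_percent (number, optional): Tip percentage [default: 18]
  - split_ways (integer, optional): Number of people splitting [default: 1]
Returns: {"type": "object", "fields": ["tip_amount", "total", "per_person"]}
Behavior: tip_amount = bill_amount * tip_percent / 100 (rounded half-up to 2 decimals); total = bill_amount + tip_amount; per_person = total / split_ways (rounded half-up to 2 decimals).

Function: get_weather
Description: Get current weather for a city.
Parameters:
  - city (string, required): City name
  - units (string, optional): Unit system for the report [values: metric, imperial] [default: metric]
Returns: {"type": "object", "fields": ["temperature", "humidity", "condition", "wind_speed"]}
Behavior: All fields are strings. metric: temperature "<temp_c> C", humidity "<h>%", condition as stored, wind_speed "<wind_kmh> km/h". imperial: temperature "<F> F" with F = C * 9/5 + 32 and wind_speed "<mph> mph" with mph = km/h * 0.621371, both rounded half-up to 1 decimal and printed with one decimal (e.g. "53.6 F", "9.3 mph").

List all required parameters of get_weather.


Parameters of get_weather and their required/optional flag:
  city: required
  units: optional
city
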